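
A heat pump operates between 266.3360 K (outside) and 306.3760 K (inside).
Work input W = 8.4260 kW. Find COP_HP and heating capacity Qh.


COP = 306.3760 / 40.0400 = 7.6517
Qh = 7.6517 * 8.4260 = 64.4736 kW

COP = 7.6517, Qh = 64.4736 kW


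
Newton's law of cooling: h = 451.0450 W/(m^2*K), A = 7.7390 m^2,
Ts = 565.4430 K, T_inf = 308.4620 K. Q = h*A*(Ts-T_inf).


dT = 256.9810 K
Q = 451.0450 * 7.7390 * 256.9810 = 897027.4524 W

897027.4524 W


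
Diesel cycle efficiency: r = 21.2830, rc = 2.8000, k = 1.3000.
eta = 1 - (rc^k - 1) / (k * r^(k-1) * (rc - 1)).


r^(k-1) = 2.5027
rc^k = 3.8133
eta = 0.5196 = 51.9607%

51.9607%


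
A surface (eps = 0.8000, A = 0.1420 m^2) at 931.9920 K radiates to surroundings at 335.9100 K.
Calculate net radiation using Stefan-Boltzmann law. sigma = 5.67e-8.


T^4 = 7.5448e+11
Tsurr^4 = 1.2732e+10
Q = 0.8000 * 5.67e-8 * 0.1420 * 7.4175e+11 = 4777.7001 W

4777.7001 W


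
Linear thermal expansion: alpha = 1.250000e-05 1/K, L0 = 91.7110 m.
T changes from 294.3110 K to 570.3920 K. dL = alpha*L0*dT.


dT = 276.0810 K
dL = 1.250000e-05 * 91.7110 * 276.0810 = 0.316496 m
L_final = 92.027496 m

dL = 0.316496 m


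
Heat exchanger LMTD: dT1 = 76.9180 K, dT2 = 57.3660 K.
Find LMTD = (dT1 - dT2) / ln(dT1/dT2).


dT1/dT2 = 1.3408
ln(dT1/dT2) = 0.2933
LMTD = 19.5520 / 0.2933 = 66.6648 K

66.6648 K


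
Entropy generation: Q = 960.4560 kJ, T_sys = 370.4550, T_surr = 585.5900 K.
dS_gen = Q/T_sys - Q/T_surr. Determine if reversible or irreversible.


dS_sys = 960.4560/370.4550 = 2.5926 kJ/K
dS_surr = -960.4560/585.5900 = -1.6402 kJ/K
dS_gen = 2.5926 - 1.6402 = 0.9525 kJ/K (irreversible)

dS_gen = 0.9525 kJ/K, irreversible


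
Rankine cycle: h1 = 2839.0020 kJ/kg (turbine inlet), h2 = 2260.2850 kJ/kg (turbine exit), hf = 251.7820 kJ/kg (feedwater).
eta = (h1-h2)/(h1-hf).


W = 578.7170 kJ/kg
Q_in = 2587.2200 kJ/kg
eta = 0.2237 = 22.3683%

eta = 22.3683%


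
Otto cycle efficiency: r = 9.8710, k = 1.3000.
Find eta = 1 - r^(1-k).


r^(k-1) = 1.9875
eta = 1 - 1/1.9875 = 0.4969 = 49.6857%

49.6857%


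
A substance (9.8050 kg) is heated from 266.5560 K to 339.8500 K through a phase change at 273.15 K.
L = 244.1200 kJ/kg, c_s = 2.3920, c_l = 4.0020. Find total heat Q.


Q1 (sensible, solid) = 9.8050 * 2.3920 * 6.5940 = 154.6528 kJ
Q2 (latent) = 9.8050 * 244.1200 = 2393.5966 kJ
Q3 (sensible, liquid) = 9.8050 * 4.0020 * 66.7000 = 2617.2820 kJ
Q_total = 5165.5314 kJ

5165.5314 kJ


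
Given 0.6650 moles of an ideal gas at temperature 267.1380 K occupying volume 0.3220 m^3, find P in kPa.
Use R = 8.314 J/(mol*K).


P = nRT/V = 0.6650 * 8.314 * 267.1380 / 0.3220
= 1476.9552 / 0.3220 = 4586.8175 Pa = 4.5868 kPa

4.5868 kPa


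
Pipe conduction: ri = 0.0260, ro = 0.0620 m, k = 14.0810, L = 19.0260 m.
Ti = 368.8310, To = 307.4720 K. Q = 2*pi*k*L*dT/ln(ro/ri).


dT = 61.3590 K
ln(ro/ri) = 0.8690
Q = 2*pi*14.0810*19.0260*61.3590 / 0.8690 = 118850.3436 W

118850.3436 W


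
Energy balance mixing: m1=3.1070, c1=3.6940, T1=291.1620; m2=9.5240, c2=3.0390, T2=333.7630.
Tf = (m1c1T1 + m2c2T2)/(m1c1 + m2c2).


num = 13001.9894
den = 40.4207
Tf = 321.6667 K

321.6667 K


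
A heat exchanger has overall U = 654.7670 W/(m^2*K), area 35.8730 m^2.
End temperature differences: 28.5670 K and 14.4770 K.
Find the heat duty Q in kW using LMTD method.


LMTD = 20.7300 K
Q = 654.7670 * 35.8730 * 20.7300 = 486915.8816 W = 486.9159 kW

486.9159 kW


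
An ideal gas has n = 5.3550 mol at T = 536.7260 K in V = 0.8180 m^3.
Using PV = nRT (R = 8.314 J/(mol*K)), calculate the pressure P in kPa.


P = nRT/V = 5.3550 * 8.314 * 536.7260 / 0.8180
= 23895.8305 / 0.8180 = 29212.5067 Pa = 29.2125 kPa

29.2125 kPa


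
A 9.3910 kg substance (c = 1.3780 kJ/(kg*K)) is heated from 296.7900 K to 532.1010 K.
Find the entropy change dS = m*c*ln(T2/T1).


T2/T1 = 1.7929
ln(T2/T1) = 0.5838
dS = 9.3910 * 1.3780 * 0.5838 = 7.5549 kJ/K

7.5549 kJ/K


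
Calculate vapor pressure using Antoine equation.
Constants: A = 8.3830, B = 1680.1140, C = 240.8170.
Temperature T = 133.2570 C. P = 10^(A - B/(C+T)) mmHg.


C+T = 374.0740
B/(C+T) = 4.4914
log10(P) = 8.3830 - 4.4914 = 3.8916
P = 10^3.8916 = 7791.2161 mmHg

7791.2161 mmHg


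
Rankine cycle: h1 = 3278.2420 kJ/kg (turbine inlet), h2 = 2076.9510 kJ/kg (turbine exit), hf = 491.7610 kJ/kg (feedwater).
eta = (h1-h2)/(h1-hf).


W = 1201.2910 kJ/kg
Q_in = 2786.4810 kJ/kg
eta = 0.4311 = 43.1114%

eta = 43.1114%


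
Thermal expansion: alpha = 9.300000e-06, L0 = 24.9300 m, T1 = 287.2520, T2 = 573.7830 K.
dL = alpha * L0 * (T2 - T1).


dT = 286.5310 K
dL = 9.300000e-06 * 24.9300 * 286.5310 = 0.066432 m
L_final = 24.996432 m

dL = 0.066432 m


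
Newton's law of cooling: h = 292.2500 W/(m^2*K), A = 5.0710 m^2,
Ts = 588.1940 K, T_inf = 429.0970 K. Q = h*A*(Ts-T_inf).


dT = 159.0970 K
Q = 292.2500 * 5.0710 * 159.0970 = 235781.7142 W

235781.7142 W


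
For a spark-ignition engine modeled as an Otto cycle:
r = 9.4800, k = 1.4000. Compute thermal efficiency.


r^(k-1) = 2.4588
eta = 1 - 1/2.4588 = 0.5933 = 59.3298%

59.3298%


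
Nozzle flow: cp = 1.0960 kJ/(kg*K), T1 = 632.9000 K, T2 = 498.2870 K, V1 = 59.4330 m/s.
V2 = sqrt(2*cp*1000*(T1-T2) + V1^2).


dT = 134.6130 K
2*cp*1000*dT = 295071.6960
V1^2 = 3532.2815
V2 = sqrt(298603.9775) = 546.4467 m/s

546.4467 m/s


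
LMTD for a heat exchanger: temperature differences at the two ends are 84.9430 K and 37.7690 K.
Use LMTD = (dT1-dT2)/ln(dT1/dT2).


dT1/dT2 = 2.2490
ln(dT1/dT2) = 0.8105
LMTD = 47.1740 / 0.8105 = 58.2042 K

58.2042 K


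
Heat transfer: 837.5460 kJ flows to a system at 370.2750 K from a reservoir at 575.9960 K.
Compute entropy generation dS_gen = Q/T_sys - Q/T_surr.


dS_sys = 837.5460/370.2750 = 2.2620 kJ/K
dS_surr = -837.5460/575.9960 = -1.4541 kJ/K
dS_gen = 2.2620 - 1.4541 = 0.8079 kJ/K (irreversible)

dS_gen = 0.8079 kJ/K, irreversible


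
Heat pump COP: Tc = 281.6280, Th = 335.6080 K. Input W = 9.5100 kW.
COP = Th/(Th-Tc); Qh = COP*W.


COP = 335.6080 / 53.9800 = 6.2173
Qh = 6.2173 * 9.5100 = 59.1262 kW

COP = 6.2173, Qh = 59.1262 kW


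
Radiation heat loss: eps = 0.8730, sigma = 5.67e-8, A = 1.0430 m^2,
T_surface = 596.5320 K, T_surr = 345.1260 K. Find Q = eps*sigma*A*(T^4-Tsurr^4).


T^4 = 1.2663e+11
Tsurr^4 = 1.4188e+10
Q = 0.8730 * 5.67e-8 * 1.0430 * 1.1244e+11 = 5805.0995 W

5805.0995 W


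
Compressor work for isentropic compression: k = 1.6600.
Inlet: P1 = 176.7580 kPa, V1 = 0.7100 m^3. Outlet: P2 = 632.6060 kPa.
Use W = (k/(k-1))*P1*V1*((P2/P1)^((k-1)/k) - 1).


(k-1)/k = 0.3976
(P2/P1)^exp = 1.6602
W = 2.5152 * 176.7580 * 0.7100 * (1.6602 - 1) = 208.3985 kJ

208.3985 kJ


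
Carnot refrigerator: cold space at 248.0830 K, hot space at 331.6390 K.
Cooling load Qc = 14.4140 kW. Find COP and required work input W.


COP = 248.0830 / 83.5560 = 2.9691
W = 14.4140 / 2.9691 = 4.8547 kW

COP = 2.9691, W = 4.8547 kW


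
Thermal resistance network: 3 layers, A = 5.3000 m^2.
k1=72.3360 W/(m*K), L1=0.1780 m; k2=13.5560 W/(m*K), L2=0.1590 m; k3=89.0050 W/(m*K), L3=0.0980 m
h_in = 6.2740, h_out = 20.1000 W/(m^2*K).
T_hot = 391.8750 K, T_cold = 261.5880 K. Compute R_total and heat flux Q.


R_conv_in = 1/(6.2740*5.3000) = 0.0301
R_1 = 0.1780/(72.3360*5.3000) = 0.0005
R_2 = 0.1590/(13.5560*5.3000) = 0.0022
R_3 = 0.0980/(89.0050*5.3000) = 0.0002
R_conv_out = 1/(20.1000*5.3000) = 0.0094
R_total = 0.0423 K/W
Q = 130.2870 / 0.0423 = 3076.7755 W

R_total = 0.0423 K/W, Q = 3076.7755 W


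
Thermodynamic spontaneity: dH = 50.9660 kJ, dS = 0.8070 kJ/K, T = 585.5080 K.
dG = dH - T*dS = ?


T*dS = 585.5080 * 0.8070 = 472.5050 kJ
dG = 50.9660 - 472.5050 = -421.5390 kJ (spontaneous)

dG = -421.5390 kJ, spontaneous


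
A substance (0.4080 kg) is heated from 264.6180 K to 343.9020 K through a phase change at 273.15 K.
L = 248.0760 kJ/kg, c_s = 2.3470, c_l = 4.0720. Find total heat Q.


Q1 (sensible, solid) = 0.4080 * 2.3470 * 8.5320 = 8.1700 kJ
Q2 (latent) = 0.4080 * 248.0760 = 101.2150 kJ
Q3 (sensible, liquid) = 0.4080 * 4.0720 * 70.7520 = 117.5457 kJ
Q_total = 226.9307 kJ

226.9307 kJ


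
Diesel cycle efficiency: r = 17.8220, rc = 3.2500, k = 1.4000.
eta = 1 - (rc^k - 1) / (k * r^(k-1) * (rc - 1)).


r^(k-1) = 3.1651
rc^k = 5.2076
eta = 0.5780 = 57.7973%

57.7973%


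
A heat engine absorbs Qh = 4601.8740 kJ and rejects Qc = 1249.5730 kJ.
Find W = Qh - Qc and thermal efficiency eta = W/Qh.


W = 4601.8740 - 1249.5730 = 3352.3010 kJ
eta = 3352.3010 / 4601.8740 = 0.7285 = 72.8464%

W = 3352.3010 kJ, eta = 72.8464%


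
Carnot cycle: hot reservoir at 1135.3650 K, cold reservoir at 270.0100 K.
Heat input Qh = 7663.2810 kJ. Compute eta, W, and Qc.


eta = 1 - 270.0100/1135.3650 = 0.7622
W = 0.7622 * 7663.2810 = 5840.8164 kJ
Qc = 7663.2810 - 5840.8164 = 1822.4646 kJ

eta = 76.2182%, W = 5840.8164 kJ, Qc = 1822.4646 kJ


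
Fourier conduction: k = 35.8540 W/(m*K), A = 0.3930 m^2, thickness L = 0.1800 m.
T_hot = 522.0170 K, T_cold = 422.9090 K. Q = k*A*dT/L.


dT = 99.1080 K
Q = 35.8540 * 0.3930 * 99.1080 / 0.1800 = 7758.2965 W

7758.2965 W


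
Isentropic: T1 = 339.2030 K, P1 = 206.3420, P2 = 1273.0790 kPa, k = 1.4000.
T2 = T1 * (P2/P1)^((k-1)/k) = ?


(k-1)/k = 0.2857
(P2/P1)^exp = 1.6819
T2 = 339.2030 * 1.6819 = 570.4932 K

570.4932 K


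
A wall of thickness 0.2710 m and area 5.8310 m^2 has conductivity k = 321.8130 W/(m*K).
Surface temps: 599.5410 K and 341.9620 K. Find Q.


dT = 257.5790 K
Q = 321.8130 * 5.8310 * 257.5790 / 0.2710 = 1783560.2606 W

1783560.2606 W


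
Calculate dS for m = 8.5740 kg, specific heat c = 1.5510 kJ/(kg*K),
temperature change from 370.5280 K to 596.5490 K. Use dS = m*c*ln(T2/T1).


T2/T1 = 1.6100
ln(T2/T1) = 0.4762
dS = 8.5740 * 1.5510 * 0.4762 = 6.3331 kJ/K

6.3331 kJ/K


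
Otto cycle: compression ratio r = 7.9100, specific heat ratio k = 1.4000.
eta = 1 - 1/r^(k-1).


r^(k-1) = 2.2870
eta = 1 - 1/2.2870 = 0.5628 = 56.2750%

56.2750%


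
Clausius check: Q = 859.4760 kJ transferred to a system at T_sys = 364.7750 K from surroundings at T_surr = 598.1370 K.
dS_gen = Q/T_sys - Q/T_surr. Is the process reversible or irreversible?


dS_sys = 859.4760/364.7750 = 2.3562 kJ/K
dS_surr = -859.4760/598.1370 = -1.4369 kJ/K
dS_gen = 2.3562 - 1.4369 = 0.9193 kJ/K (irreversible)

dS_gen = 0.9193 kJ/K, irreversible


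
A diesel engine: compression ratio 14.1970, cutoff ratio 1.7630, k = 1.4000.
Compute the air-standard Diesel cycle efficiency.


r^(k-1) = 2.8899
rc^k = 2.2118
eta = 0.6074 = 60.7434%

60.7434%


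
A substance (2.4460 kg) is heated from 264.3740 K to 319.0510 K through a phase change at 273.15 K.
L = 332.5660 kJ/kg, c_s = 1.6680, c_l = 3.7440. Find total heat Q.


Q1 (sensible, solid) = 2.4460 * 1.6680 * 8.7760 = 35.8054 kJ
Q2 (latent) = 2.4460 * 332.5660 = 813.4564 kJ
Q3 (sensible, liquid) = 2.4460 * 3.7440 * 45.9010 = 420.3533 kJ
Q_total = 1269.6152 kJ

1269.6152 kJ


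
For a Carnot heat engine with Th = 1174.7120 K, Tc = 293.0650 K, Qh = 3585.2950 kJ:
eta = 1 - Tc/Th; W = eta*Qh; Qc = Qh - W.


eta = 1 - 293.0650/1174.7120 = 0.7505
W = 0.7505 * 3585.2950 = 2690.8422 kJ
Qc = 3585.2950 - 2690.8422 = 894.4528 kJ

eta = 75.0522%, W = 2690.8422 kJ, Qc = 894.4528 kJ


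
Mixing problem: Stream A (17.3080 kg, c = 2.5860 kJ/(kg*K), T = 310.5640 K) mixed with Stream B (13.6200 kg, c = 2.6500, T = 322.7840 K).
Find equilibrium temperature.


num = 25550.6180
den = 80.8515
Tf = 316.0191 K

316.0191 K


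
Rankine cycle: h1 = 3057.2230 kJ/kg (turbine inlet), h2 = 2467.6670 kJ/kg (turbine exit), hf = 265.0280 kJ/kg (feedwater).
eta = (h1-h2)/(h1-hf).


W = 589.5560 kJ/kg
Q_in = 2792.1950 kJ/kg
eta = 0.2111 = 21.1144%

eta = 21.1144%


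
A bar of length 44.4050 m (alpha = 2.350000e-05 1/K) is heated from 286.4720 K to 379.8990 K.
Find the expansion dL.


dT = 93.4270 K
dL = 2.350000e-05 * 44.4050 * 93.4270 = 0.097493 m
L_final = 44.502493 m

dL = 0.097493 m


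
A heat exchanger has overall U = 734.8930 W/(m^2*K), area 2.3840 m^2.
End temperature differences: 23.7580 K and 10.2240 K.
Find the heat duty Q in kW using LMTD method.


LMTD = 16.0511 K
Q = 734.8930 * 2.3840 * 16.0511 = 28121.3073 W = 28.1213 kW

28.1213 kW


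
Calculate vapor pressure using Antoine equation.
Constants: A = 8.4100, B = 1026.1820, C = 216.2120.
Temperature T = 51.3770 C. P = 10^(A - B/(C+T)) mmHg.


C+T = 267.5890
B/(C+T) = 3.8349
log10(P) = 8.4100 - 3.8349 = 4.5751
P = 10^4.5751 = 37590.7962 mmHg

37590.7962 mmHg


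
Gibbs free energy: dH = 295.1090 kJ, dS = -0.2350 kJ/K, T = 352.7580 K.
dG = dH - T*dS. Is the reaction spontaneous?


T*dS = 352.7580 * -0.2350 = -82.8981 kJ
dG = 295.1090 + 82.8981 = 378.0071 kJ (non-spontaneous)

dG = 378.0071 kJ, non-spontaneous


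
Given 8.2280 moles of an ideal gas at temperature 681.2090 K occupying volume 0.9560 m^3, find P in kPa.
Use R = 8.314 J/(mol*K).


P = nRT/V = 8.2280 * 8.314 * 681.2090 / 0.9560
= 46599.8673 / 0.9560 = 48744.6311 Pa = 48.7446 kPa

48.7446 kPa


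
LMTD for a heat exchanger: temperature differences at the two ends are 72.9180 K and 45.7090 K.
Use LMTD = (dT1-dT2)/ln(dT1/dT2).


dT1/dT2 = 1.5953
ln(dT1/dT2) = 0.4670
LMTD = 27.2090 / 0.4670 = 58.2584 K

58.2584 K


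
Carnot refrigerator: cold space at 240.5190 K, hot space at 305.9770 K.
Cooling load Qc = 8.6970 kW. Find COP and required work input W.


COP = 240.5190 / 65.4580 = 3.6744
W = 8.6970 / 3.6744 = 2.3669 kW

COP = 3.6744, W = 2.3669 kW


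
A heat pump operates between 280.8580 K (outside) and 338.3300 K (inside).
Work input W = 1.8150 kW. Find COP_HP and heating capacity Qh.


COP = 338.3300 / 57.4720 = 5.8869
Qh = 5.8869 * 1.8150 = 10.6847 kW

COP = 5.8869, Qh = 10.6847 kW


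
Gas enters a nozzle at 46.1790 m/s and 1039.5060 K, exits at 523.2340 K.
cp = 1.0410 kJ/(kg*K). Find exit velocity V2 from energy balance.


dT = 516.2720 K
2*cp*1000*dT = 1074878.3040
V1^2 = 2132.5000
V2 = sqrt(1077010.8040) = 1037.7913 m/s

1037.7913 m/s


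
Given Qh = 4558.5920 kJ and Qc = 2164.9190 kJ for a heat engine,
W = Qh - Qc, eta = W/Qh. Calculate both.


W = 4558.5920 - 2164.9190 = 2393.6730 kJ
eta = 2393.6730 / 4558.5920 = 0.5251 = 52.5090%

W = 2393.6730 kJ, eta = 52.5090%


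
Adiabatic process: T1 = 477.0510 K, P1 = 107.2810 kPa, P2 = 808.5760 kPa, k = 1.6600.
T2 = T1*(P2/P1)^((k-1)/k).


(k-1)/k = 0.3976
(P2/P1)^exp = 2.2324
T2 = 477.0510 * 2.2324 = 1064.9526 K

1064.9526 K


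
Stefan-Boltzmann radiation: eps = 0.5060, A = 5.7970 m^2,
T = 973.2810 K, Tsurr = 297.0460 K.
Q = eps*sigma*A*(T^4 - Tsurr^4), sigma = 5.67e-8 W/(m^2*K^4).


T^4 = 8.9733e+11
Tsurr^4 = 7.7856e+09
Q = 0.5060 * 5.67e-8 * 5.7970 * 8.8955e+11 = 147946.7001 W

147946.7001 W


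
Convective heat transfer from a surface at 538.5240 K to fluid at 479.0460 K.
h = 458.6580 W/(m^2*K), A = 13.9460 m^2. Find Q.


dT = 59.4780 K
Q = 458.6580 * 13.9460 * 59.4780 = 380447.7241 W

380447.7241 W


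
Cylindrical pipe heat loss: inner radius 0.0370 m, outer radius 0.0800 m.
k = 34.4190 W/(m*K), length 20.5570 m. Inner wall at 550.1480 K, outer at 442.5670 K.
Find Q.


dT = 107.5810 K
ln(ro/ri) = 0.7711
Q = 2*pi*34.4190*20.5570*107.5810 / 0.7711 = 620237.2051 W

620237.2051 W


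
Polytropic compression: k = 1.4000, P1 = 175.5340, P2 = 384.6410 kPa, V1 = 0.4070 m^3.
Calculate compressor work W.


(k-1)/k = 0.2857
(P2/P1)^exp = 1.2512
W = 3.5000 * 175.5340 * 0.4070 * (1.2512 - 1) = 62.8225 kJ

62.8225 kJ


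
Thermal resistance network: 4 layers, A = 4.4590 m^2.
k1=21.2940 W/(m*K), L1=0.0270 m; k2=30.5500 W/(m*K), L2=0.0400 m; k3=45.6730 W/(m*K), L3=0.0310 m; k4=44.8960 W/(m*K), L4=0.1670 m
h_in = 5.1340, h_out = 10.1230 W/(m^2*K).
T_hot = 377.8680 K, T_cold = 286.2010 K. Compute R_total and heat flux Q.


R_conv_in = 1/(5.1340*4.4590) = 0.0437
R_1 = 0.0270/(21.2940*4.4590) = 0.0003
R_2 = 0.0400/(30.5500*4.4590) = 0.0003
R_3 = 0.0310/(45.6730*4.4590) = 0.0002
R_4 = 0.1670/(44.8960*4.4590) = 0.0008
R_conv_out = 1/(10.1230*4.4590) = 0.0222
R_total = 0.0674 K/W
Q = 91.6670 / 0.0674 = 1360.0265 W

R_total = 0.0674 K/W, Q = 1360.0265 W


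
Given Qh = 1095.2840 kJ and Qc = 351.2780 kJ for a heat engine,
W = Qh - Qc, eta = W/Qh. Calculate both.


W = 1095.2840 - 351.2780 = 744.0060 kJ
eta = 744.0060 / 1095.2840 = 0.6793 = 67.9281%

W = 744.0060 kJ, eta = 67.9281%


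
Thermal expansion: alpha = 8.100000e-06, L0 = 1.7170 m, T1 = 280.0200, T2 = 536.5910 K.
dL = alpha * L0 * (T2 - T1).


dT = 256.5710 K
dL = 8.100000e-06 * 1.7170 * 256.5710 = 0.003568 m
L_final = 1.720568 m

dL = 0.003568 m


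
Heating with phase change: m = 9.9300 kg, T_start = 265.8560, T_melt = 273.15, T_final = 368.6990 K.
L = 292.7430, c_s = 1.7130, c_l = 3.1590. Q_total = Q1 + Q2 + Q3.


Q1 (sensible, solid) = 9.9300 * 1.7130 * 7.2940 = 124.0716 kJ
Q2 (latent) = 9.9300 * 292.7430 = 2906.9380 kJ
Q3 (sensible, liquid) = 9.9300 * 3.1590 * 95.5490 = 2997.2642 kJ
Q_total = 6028.2737 kJ

6028.2737 kJ


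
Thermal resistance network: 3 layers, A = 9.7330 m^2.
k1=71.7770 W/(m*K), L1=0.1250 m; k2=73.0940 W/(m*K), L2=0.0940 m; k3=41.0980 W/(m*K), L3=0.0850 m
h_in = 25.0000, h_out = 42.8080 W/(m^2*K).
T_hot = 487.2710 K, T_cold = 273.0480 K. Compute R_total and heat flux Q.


R_conv_in = 1/(25.0000*9.7330) = 0.0041
R_1 = 0.1250/(71.7770*9.7330) = 0.0002
R_2 = 0.0940/(73.0940*9.7330) = 0.0001
R_3 = 0.0850/(41.0980*9.7330) = 0.0002
R_conv_out = 1/(42.8080*9.7330) = 0.0024
R_total = 0.0070 K/W
Q = 214.2230 / 0.0070 = 30458.0535 W

R_total = 0.0070 K/W, Q = 30458.0535 W


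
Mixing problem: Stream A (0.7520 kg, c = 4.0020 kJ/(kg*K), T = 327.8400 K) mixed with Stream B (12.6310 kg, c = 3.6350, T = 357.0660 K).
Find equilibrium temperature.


num = 17380.8516
den = 48.9232
Tf = 355.2682 K

355.2682 K


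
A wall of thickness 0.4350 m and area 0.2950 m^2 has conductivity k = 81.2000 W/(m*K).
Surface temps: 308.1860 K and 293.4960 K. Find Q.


dT = 14.6900 K
Q = 81.2000 * 0.2950 * 14.6900 / 0.4350 = 808.9293 W

808.9293 W


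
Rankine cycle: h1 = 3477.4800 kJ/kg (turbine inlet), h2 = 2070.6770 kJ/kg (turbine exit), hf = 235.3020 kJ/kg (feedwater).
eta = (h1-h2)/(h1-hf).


W = 1406.8030 kJ/kg
Q_in = 3242.1780 kJ/kg
eta = 0.4339 = 43.3907%

eta = 43.3907%


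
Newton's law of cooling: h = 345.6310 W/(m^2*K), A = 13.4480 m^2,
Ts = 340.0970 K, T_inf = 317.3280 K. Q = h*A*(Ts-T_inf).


dT = 22.7690 K
Q = 345.6310 * 13.4480 * 22.7690 = 105831.3523 W

105831.3523 W


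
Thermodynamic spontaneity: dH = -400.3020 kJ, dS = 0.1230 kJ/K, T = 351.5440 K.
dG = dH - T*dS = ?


T*dS = 351.5440 * 0.1230 = 43.2399 kJ
dG = -400.3020 - 43.2399 = -443.5419 kJ (spontaneous)

dG = -443.5419 kJ, spontaneous


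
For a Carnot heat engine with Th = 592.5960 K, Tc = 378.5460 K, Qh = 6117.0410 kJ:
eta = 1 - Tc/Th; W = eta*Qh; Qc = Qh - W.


eta = 1 - 378.5460/592.5960 = 0.3612
W = 0.3612 * 6117.0410 = 2209.5199 kJ
Qc = 6117.0410 - 2209.5199 = 3907.5211 kJ

eta = 36.1207%, W = 2209.5199 kJ, Qc = 3907.5211 kJ


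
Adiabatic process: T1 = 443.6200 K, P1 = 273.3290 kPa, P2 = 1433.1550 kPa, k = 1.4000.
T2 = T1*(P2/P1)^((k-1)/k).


(k-1)/k = 0.2857
(P2/P1)^exp = 1.6055
T2 = 443.6200 * 1.6055 = 712.2185 K

712.2185 K


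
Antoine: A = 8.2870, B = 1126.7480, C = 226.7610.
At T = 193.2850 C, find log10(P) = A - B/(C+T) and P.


C+T = 420.0460
B/(C+T) = 2.6824
log10(P) = 8.2870 - 2.6824 = 5.6046
P = 10^5.6046 = 402309.6572 mmHg

402309.6572 mmHg


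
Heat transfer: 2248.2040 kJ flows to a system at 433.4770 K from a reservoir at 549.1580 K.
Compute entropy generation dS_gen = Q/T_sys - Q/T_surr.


dS_sys = 2248.2040/433.4770 = 5.1864 kJ/K
dS_surr = -2248.2040/549.1580 = -4.0939 kJ/K
dS_gen = 5.1864 - 4.0939 = 1.0925 kJ/K (irreversible)

dS_gen = 1.0925 kJ/K, irreversible


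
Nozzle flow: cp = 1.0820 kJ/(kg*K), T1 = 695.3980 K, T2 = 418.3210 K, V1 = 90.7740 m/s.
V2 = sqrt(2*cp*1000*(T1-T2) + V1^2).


dT = 277.0770 K
2*cp*1000*dT = 599594.6280
V1^2 = 8239.9191
V2 = sqrt(607834.5471) = 779.6374 m/s

779.6374 m/s


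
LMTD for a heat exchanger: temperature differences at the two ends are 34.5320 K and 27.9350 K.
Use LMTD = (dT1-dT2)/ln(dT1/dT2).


dT1/dT2 = 1.2362
ln(dT1/dT2) = 0.2120
LMTD = 6.5970 / 0.2120 = 31.1170 K

31.1170 K


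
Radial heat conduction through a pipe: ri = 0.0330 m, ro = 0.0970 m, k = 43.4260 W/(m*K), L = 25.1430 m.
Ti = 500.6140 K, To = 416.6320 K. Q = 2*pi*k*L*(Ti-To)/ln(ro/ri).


dT = 83.9820 K
ln(ro/ri) = 1.0782
Q = 2*pi*43.4260*25.1430*83.9820 / 1.0782 = 534357.9818 W

534357.9818 W


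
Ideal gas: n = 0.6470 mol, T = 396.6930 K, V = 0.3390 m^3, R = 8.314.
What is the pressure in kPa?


P = nRT/V = 0.6470 * 8.314 * 396.6930 / 0.3390
= 2133.8743 / 0.3390 = 6294.6145 Pa = 6.2946 kPa

6.2946 kPa


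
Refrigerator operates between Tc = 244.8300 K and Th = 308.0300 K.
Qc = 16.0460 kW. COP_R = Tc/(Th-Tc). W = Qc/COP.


COP = 244.8300 / 63.2000 = 3.8739
W = 16.0460 / 3.8739 = 4.1421 kW

COP = 3.8739, W = 4.1421 kW


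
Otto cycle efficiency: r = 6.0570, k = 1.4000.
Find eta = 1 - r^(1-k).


r^(k-1) = 2.0554
eta = 1 - 1/2.0554 = 0.5135 = 51.3484%

51.3484%


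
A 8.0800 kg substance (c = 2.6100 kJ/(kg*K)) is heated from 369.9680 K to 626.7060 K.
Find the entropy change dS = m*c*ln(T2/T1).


T2/T1 = 1.6939
ln(T2/T1) = 0.5271
dS = 8.0800 * 2.6100 * 0.5271 = 11.1151 kJ/K

11.1151 kJ/K


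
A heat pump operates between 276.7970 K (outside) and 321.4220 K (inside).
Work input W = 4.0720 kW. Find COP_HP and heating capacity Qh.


COP = 321.4220 / 44.6250 = 7.2027
Qh = 7.2027 * 4.0720 = 29.3295 kW

COP = 7.2027, Qh = 29.3295 kW


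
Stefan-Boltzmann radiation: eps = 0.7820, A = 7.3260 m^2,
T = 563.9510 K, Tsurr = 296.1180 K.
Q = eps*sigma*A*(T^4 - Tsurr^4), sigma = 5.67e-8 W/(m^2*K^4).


T^4 = 1.0115e+11
Tsurr^4 = 7.6888e+09
Q = 0.7820 * 5.67e-8 * 7.3260 * 9.3461e+10 = 30359.0088 W

30359.0088 W


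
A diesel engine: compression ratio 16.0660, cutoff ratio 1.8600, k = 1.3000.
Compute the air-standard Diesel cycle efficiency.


r^(k-1) = 2.3002
rc^k = 2.2406
eta = 0.5176 = 51.7584%

51.7584%


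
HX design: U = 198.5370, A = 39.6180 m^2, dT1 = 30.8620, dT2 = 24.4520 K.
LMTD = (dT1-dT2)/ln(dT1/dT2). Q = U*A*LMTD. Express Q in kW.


LMTD = 27.5328 K
Q = 198.5370 * 39.6180 * 27.5328 = 216562.6757 W = 216.5627 kW

216.5627 kW


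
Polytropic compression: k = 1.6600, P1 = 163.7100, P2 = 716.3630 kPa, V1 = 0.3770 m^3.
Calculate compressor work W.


(k-1)/k = 0.3976
(P2/P1)^exp = 1.7984
W = 2.5152 * 163.7100 * 0.3770 * (1.7984 - 1) = 123.9320 kJ

123.9320 kJ


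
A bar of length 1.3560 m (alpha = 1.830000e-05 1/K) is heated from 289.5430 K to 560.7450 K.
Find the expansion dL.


dT = 271.2020 K
dL = 1.830000e-05 * 1.3560 * 271.2020 = 0.006730 m
L_final = 1.362730 m

dL = 0.006730 m


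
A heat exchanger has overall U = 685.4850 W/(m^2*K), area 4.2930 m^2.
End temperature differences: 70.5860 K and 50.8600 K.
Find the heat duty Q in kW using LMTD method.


LMTD = 60.1852 K
Q = 685.4850 * 4.2930 * 60.1852 = 177112.1936 W = 177.1122 kW

177.1122 kW


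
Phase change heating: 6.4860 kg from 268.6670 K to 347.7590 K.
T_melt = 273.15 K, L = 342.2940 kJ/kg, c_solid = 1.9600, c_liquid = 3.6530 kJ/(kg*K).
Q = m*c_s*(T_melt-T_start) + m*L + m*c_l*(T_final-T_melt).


Q1 (sensible, solid) = 6.4860 * 1.9600 * 4.4830 = 56.9904 kJ
Q2 (latent) = 6.4860 * 342.2940 = 2220.1189 kJ
Q3 (sensible, liquid) = 6.4860 * 3.6530 * 74.6090 = 1767.7377 kJ
Q_total = 4044.8470 kJ

4044.8470 kJ


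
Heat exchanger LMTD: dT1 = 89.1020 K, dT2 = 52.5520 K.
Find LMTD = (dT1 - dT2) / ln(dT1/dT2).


dT1/dT2 = 1.6955
ln(dT1/dT2) = 0.5280
LMTD = 36.5500 / 0.5280 = 69.2263 K

69.2263 K


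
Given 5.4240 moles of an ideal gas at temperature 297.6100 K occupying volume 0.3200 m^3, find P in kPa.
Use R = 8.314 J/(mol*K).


P = nRT/V = 5.4240 * 8.314 * 297.6100 / 0.3200
= 13420.7634 / 0.3200 = 41939.8857 Pa = 41.9399 kPa

41.9399 kPa


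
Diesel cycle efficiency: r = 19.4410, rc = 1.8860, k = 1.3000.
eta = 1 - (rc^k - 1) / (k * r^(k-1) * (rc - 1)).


r^(k-1) = 2.4357
rc^k = 2.2814
eta = 0.5432 = 54.3231%

54.3231%


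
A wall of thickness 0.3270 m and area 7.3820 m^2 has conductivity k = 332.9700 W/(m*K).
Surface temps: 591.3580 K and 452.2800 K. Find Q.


dT = 139.0780 K
Q = 332.9700 * 7.3820 * 139.0780 / 0.3270 = 1045417.6570 W

1045417.6570 W


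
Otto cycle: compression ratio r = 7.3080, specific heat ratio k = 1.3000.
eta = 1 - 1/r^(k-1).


r^(k-1) = 1.8161
eta = 1 - 1/1.8161 = 0.4494 = 44.9369%

44.9369%


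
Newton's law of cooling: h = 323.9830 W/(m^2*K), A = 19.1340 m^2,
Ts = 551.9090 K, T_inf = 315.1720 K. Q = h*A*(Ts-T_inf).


dT = 236.7370 K
Q = 323.9830 * 19.1340 * 236.7370 = 1467554.1403 W

1467554.1403 W


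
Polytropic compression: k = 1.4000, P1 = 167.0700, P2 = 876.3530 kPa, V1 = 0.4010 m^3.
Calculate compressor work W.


(k-1)/k = 0.2857
(P2/P1)^exp = 1.6057
W = 3.5000 * 167.0700 * 0.4010 * (1.6057 - 1) = 142.0151 kJ

142.0151 kJ


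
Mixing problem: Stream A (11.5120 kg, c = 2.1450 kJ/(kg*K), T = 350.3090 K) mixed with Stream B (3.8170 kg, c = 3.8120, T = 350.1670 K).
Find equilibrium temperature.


num = 13745.3355
den = 39.2436
Tf = 350.2564 K

350.2564 K


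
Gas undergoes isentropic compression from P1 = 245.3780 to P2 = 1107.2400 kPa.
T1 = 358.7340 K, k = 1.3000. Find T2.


(k-1)/k = 0.2308
(P2/P1)^exp = 1.4158
T2 = 358.7340 * 1.4158 = 507.9130 K

507.9130 K


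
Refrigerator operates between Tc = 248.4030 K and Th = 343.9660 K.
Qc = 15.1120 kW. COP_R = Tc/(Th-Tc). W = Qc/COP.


COP = 248.4030 / 95.5630 = 2.5994
W = 15.1120 / 2.5994 = 5.8137 kW

COP = 2.5994, W = 5.8137 kW


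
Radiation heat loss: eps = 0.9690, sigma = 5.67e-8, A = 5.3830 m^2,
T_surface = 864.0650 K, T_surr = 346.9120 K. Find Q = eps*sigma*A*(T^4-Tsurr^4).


T^4 = 5.5742e+11
Tsurr^4 = 1.4484e+10
Q = 0.9690 * 5.67e-8 * 5.3830 * 5.4294e+11 = 160577.0021 W

160577.0021 W


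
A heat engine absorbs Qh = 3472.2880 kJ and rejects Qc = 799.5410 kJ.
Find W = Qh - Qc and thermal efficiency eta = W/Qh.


W = 3472.2880 - 799.5410 = 2672.7470 kJ
eta = 2672.7470 / 3472.2880 = 0.7697 = 76.9737%

W = 2672.7470 kJ, eta = 76.9737%


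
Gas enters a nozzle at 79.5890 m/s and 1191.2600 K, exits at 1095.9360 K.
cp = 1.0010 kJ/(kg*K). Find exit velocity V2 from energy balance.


dT = 95.3240 K
2*cp*1000*dT = 190838.6480
V1^2 = 6334.4089
V2 = sqrt(197173.0569) = 444.0417 m/s

444.0417 m/s


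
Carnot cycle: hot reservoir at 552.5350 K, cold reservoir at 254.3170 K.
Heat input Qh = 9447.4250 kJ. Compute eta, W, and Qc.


eta = 1 - 254.3170/552.5350 = 0.5397
W = 0.5397 * 9447.4250 = 5099.0294 kJ
Qc = 9447.4250 - 5099.0294 = 4348.3956 kJ

eta = 53.9727%, W = 5099.0294 kJ, Qc = 4348.3956 kJ


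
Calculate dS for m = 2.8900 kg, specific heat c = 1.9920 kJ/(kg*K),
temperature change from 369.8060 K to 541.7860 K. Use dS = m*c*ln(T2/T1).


T2/T1 = 1.4651
ln(T2/T1) = 0.3819
dS = 2.8900 * 1.9920 * 0.3819 = 2.1985 kJ/K

2.1985 kJ/K


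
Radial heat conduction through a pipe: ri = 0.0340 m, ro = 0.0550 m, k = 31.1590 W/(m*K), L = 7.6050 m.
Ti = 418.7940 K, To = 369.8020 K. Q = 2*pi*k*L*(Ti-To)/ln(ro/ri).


dT = 48.9920 K
ln(ro/ri) = 0.4810
Q = 2*pi*31.1590*7.6050*48.9920 / 0.4810 = 151658.7164 W

151658.7164 W


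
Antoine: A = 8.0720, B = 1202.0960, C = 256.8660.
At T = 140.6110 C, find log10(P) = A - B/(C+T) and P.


C+T = 397.4770
B/(C+T) = 3.0243
log10(P) = 8.0720 - 3.0243 = 5.0477
P = 10^5.0477 = 111605.1223 mmHg

111605.1223 mmHg


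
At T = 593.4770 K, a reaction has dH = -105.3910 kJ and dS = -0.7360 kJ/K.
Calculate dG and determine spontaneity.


T*dS = 593.4770 * -0.7360 = -436.7991 kJ
dG = -105.3910 + 436.7991 = 331.4081 kJ (non-spontaneous)

dG = 331.4081 kJ, non-spontaneous


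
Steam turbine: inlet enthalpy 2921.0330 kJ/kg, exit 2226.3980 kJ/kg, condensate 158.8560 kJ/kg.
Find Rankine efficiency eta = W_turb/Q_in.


W = 694.6350 kJ/kg
Q_in = 2762.1770 kJ/kg
eta = 0.2515 = 25.1481%

eta = 25.1481%


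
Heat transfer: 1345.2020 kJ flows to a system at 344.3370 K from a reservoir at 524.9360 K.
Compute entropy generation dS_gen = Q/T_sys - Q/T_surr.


dS_sys = 1345.2020/344.3370 = 3.9066 kJ/K
dS_surr = -1345.2020/524.9360 = -2.5626 kJ/K
dS_gen = 3.9066 - 2.5626 = 1.3440 kJ/K (irreversible)

dS_gen = 1.3440 kJ/K, irreversible


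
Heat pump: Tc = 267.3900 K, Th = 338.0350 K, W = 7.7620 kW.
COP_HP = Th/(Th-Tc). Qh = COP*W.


COP = 338.0350 / 70.6450 = 4.7850
Qh = 4.7850 * 7.7620 = 37.1410 kW

COP = 4.7850, Qh = 37.1410 kW


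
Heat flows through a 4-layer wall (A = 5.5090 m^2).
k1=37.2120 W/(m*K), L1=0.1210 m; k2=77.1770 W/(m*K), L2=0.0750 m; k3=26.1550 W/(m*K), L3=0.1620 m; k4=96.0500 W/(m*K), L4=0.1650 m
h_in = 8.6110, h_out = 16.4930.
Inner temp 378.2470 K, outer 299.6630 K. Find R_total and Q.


R_conv_in = 1/(8.6110*5.5090) = 0.0211
R_1 = 0.1210/(37.2120*5.5090) = 0.0006
R_2 = 0.0750/(77.1770*5.5090) = 0.0002
R_3 = 0.1620/(26.1550*5.5090) = 0.0011
R_4 = 0.1650/(96.0500*5.5090) = 0.0003
R_conv_out = 1/(16.4930*5.5090) = 0.0110
R_total = 0.0343 K/W
Q = 78.5840 / 0.0343 = 2291.8217 W

R_total = 0.0343 K/W, Q = 2291.8217 W


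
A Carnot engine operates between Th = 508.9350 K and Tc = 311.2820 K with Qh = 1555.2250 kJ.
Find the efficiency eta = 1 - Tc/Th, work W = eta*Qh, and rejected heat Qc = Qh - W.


eta = 1 - 311.2820/508.9350 = 0.3884
W = 0.3884 * 1555.2250 = 603.9964 kJ
Qc = 1555.2250 - 603.9964 = 951.2286 kJ

eta = 38.8366%, W = 603.9964 kJ, Qc = 951.2286 kJ


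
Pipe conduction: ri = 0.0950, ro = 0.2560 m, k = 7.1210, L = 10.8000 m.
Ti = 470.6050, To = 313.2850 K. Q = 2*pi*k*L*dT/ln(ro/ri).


dT = 157.3200 K
ln(ro/ri) = 0.9913
Q = 2*pi*7.1210*10.8000*157.3200 / 0.9913 = 76687.2561 W

76687.2561 W


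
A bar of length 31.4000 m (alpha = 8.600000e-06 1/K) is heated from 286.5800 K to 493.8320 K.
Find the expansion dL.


dT = 207.2520 K
dL = 8.600000e-06 * 31.4000 * 207.2520 = 0.055966 m
L_final = 31.455966 m

dL = 0.055966 m


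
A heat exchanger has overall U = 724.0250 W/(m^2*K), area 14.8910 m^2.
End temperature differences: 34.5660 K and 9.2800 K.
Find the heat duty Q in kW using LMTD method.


LMTD = 19.2288 K
Q = 724.0250 * 14.8910 * 19.2288 = 207314.0981 W = 207.3141 kW

207.3141 kW


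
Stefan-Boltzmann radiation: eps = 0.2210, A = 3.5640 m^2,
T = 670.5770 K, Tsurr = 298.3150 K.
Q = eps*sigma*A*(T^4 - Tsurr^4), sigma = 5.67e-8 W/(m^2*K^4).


T^4 = 2.0221e+11
Tsurr^4 = 7.9195e+09
Q = 0.2210 * 5.67e-8 * 3.5640 * 1.9429e+11 = 8676.7313 W

8676.7313 W


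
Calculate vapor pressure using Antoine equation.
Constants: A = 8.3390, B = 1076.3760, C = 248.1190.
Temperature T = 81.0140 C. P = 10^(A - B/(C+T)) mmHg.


C+T = 329.1330
B/(C+T) = 3.2703
log10(P) = 8.3390 - 3.2703 = 5.0687
P = 10^5.0687 = 117128.4718 mmHg

117128.4718 mmHg


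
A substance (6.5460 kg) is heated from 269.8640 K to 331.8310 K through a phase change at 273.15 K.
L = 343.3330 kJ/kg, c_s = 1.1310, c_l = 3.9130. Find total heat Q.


Q1 (sensible, solid) = 6.5460 * 1.1310 * 3.2860 = 24.3280 kJ
Q2 (latent) = 6.5460 * 343.3330 = 2247.4578 kJ
Q3 (sensible, liquid) = 6.5460 * 3.9130 * 58.6810 = 1503.0844 kJ
Q_total = 3774.8702 kJ

3774.8702 kJ


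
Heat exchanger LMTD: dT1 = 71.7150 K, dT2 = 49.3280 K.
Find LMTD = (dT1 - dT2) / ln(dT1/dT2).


dT1/dT2 = 1.4538
ln(dT1/dT2) = 0.3742
LMTD = 22.3870 / 0.3742 = 59.8250 K

59.8250 K


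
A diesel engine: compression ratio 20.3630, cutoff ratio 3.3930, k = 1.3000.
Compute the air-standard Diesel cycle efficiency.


r^(k-1) = 2.4697
rc^k = 4.8951
eta = 0.4930 = 49.3036%

49.3036%


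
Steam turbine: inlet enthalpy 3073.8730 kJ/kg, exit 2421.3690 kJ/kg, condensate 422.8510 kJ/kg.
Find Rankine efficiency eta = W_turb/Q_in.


W = 652.5040 kJ/kg
Q_in = 2651.0220 kJ/kg
eta = 0.2461 = 24.6133%

eta = 24.6133%


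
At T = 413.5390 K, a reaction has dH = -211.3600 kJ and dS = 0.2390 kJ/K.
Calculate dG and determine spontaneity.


T*dS = 413.5390 * 0.2390 = 98.8358 kJ
dG = -211.3600 - 98.8358 = -310.1958 kJ (spontaneous)

dG = -310.1958 kJ, spontaneous


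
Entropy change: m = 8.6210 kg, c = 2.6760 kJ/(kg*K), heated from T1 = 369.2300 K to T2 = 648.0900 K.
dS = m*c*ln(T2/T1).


T2/T1 = 1.7552
ln(T2/T1) = 0.5626
dS = 8.6210 * 2.6760 * 0.5626 = 12.9793 kJ/K

12.9793 kJ/K


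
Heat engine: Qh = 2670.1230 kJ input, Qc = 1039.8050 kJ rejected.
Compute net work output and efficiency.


W = 2670.1230 - 1039.8050 = 1630.3180 kJ
eta = 1630.3180 / 2670.1230 = 0.6106 = 61.0578%

W = 1630.3180 kJ, eta = 61.0578%


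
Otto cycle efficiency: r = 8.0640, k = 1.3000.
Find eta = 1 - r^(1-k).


r^(k-1) = 1.8705
eta = 1 - 1/1.8705 = 0.4654 = 46.5393%

46.5393%


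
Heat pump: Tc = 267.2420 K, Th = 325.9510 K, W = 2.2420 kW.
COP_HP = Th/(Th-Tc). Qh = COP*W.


COP = 325.9510 / 58.7090 = 5.5520
Qh = 5.5520 * 2.2420 = 12.4475 kW

COP = 5.5520, Qh = 12.4475 kW


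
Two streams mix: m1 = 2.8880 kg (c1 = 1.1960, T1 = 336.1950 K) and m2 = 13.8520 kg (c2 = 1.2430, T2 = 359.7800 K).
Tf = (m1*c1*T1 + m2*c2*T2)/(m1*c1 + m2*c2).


num = 7355.9387
den = 20.6721
Tf = 355.8392 K

355.8392 K


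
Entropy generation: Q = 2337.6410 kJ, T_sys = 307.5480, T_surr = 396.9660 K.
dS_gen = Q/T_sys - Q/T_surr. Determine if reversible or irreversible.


dS_sys = 2337.6410/307.5480 = 7.6009 kJ/K
dS_surr = -2337.6410/396.9660 = -5.8888 kJ/K
dS_gen = 7.6009 - 5.8888 = 1.7121 kJ/K (irreversible)

dS_gen = 1.7121 kJ/K, irreversible


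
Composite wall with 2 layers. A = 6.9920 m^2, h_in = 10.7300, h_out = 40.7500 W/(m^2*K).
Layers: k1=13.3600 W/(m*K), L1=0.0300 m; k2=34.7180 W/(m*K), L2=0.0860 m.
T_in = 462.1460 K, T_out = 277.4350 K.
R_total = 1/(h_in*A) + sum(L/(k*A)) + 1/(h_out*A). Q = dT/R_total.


R_conv_in = 1/(10.7300*6.9920) = 0.0133
R_1 = 0.0300/(13.3600*6.9920) = 0.0003
R_2 = 0.0860/(34.7180*6.9920) = 0.0004
R_conv_out = 1/(40.7500*6.9920) = 0.0035
R_total = 0.0175 K/W
Q = 184.7110 / 0.0175 = 10546.3699 W

R_total = 0.0175 K/W, Q = 10546.3699 W


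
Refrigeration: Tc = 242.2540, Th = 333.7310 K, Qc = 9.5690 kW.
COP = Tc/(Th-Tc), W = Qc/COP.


COP = 242.2540 / 91.4770 = 2.6483
W = 9.5690 / 2.6483 = 3.6133 kW

COP = 2.6483, W = 3.6133 kW


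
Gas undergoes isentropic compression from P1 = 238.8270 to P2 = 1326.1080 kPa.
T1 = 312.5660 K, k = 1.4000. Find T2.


(k-1)/k = 0.2857
(P2/P1)^exp = 1.6320
T2 = 312.5660 * 1.6320 = 510.0993 K

510.0993 K


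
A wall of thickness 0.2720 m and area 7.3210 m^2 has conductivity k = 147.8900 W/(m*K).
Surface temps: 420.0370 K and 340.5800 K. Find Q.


dT = 79.4570 K
Q = 147.8900 * 7.3210 * 79.4570 / 0.2720 = 316280.5428 W

316280.5428 W


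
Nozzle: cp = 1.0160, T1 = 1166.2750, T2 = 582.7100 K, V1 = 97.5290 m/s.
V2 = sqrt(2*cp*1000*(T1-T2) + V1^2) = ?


dT = 583.5650 K
2*cp*1000*dT = 1185804.0800
V1^2 = 9511.9058
V2 = sqrt(1195315.9858) = 1093.3051 m/s

1093.3051 m/s


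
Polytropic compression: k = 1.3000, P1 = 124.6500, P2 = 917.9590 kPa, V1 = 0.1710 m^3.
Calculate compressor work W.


(k-1)/k = 0.2308
(P2/P1)^exp = 1.5853
W = 4.3333 * 124.6500 * 0.1710 * (1.5853 - 1) = 54.0602 kJ

54.0602 kJ


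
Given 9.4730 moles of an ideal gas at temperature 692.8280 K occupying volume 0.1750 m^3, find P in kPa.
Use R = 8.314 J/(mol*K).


P = nRT/V = 9.4730 * 8.314 * 692.8280 / 0.1750
= 54566.1093 / 0.1750 = 311806.3387 Pa = 311.8063 kPa

311.8063 kPa


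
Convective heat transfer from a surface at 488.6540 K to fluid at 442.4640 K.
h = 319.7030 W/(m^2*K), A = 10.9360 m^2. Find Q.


dT = 46.1900 K
Q = 319.7030 * 10.9360 * 46.1900 = 161492.8040 W

161492.8040 W


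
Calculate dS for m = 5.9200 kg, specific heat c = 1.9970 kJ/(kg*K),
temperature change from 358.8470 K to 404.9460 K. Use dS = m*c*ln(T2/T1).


T2/T1 = 1.1285
ln(T2/T1) = 0.1209
dS = 5.9200 * 1.9970 * 0.1209 = 1.4288 kJ/K

1.4288 kJ/K


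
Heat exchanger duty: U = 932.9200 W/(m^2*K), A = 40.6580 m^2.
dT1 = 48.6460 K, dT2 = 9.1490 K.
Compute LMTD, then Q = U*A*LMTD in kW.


LMTD = 23.6378 K
Q = 932.9200 * 40.6580 * 23.6378 = 896597.5913 W = 896.5976 kW

896.5976 kW


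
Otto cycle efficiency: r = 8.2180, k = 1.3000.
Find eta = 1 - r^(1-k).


r^(k-1) = 1.8812
eta = 1 - 1/1.8812 = 0.4684 = 46.8418%

46.8418%


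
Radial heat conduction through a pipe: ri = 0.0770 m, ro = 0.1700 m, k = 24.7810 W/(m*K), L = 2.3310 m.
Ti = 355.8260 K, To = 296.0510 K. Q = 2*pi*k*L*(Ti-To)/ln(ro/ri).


dT = 59.7750 K
ln(ro/ri) = 0.7920
Q = 2*pi*24.7810*2.3310*59.7750 / 0.7920 = 27392.9751 W

27392.9751 W


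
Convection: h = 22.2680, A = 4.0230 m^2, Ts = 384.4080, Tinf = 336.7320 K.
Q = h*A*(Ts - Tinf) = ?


dT = 47.6760 K
Q = 22.2680 * 4.0230 * 47.6760 = 4271.0146 W

4271.0146 W


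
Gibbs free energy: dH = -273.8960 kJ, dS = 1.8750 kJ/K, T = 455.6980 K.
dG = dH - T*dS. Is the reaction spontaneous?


T*dS = 455.6980 * 1.8750 = 854.4337 kJ
dG = -273.8960 - 854.4337 = -1128.3297 kJ (spontaneous)

dG = -1128.3297 kJ, spontaneous


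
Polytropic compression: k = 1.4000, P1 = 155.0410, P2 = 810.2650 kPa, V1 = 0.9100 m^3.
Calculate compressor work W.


(k-1)/k = 0.2857
(P2/P1)^exp = 1.6040
W = 3.5000 * 155.0410 * 0.9100 * (1.6040 - 1) = 298.2405 kJ

298.2405 kJ


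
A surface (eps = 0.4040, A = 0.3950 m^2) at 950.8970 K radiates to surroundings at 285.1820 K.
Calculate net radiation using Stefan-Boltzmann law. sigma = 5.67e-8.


T^4 = 8.1759e+11
Tsurr^4 = 6.6144e+09
Q = 0.4040 * 5.67e-8 * 0.3950 * 8.1097e+11 = 7337.8300 W

7337.8300 W


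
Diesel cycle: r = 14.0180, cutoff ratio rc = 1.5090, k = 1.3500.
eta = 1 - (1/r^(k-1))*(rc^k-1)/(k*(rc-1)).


r^(k-1) = 2.5196
rc^k = 1.7427
eta = 0.5710 = 57.1017%

57.1017%


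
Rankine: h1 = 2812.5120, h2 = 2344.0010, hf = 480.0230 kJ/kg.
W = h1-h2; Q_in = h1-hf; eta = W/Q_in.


W = 468.5110 kJ/kg
Q_in = 2332.4890 kJ/kg
eta = 0.2009 = 20.0863%

eta = 20.0863%


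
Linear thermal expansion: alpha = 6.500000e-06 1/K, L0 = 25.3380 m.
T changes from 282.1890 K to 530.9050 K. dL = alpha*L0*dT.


dT = 248.7160 K
dL = 6.500000e-06 * 25.3380 * 248.7160 = 0.040963 m
L_final = 25.378963 m

dL = 0.040963 m


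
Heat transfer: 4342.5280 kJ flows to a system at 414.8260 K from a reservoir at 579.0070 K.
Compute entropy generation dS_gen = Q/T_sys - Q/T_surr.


dS_sys = 4342.5280/414.8260 = 10.4683 kJ/K
dS_surr = -4342.5280/579.0070 = -7.5000 kJ/K
dS_gen = 10.4683 - 7.5000 = 2.9684 kJ/K (irreversible)

dS_gen = 2.9684 kJ/K, irreversible


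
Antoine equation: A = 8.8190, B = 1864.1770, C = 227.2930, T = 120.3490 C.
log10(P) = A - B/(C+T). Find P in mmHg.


C+T = 347.6420
B/(C+T) = 5.3623
log10(P) = 8.8190 - 5.3623 = 3.4567
P = 10^3.4567 = 2861.8911 mmHg

2861.8911 mmHg


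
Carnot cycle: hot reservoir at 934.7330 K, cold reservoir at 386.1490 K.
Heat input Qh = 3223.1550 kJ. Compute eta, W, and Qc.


eta = 1 - 386.1490/934.7330 = 0.5869
W = 0.5869 * 3223.1550 = 1891.6324 kJ
Qc = 3223.1550 - 1891.6324 = 1331.5226 kJ

eta = 58.6888%, W = 1891.6324 kJ, Qc = 1331.5226 kJ


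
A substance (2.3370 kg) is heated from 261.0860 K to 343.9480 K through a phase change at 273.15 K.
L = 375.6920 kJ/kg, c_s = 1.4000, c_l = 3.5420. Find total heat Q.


Q1 (sensible, solid) = 2.3370 * 1.4000 * 12.0640 = 39.4710 kJ
Q2 (latent) = 2.3370 * 375.6920 = 877.9922 kJ
Q3 (sensible, liquid) = 2.3370 * 3.5420 * 70.7980 = 586.0413 kJ
Q_total = 1503.5045 kJ

1503.5045 kJ


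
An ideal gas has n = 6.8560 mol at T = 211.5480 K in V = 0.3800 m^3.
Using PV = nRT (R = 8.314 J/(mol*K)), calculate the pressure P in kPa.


P = nRT/V = 6.8560 * 8.314 * 211.5480 / 0.3800
= 12058.4019 / 0.3800 = 31732.6365 Pa = 31.7326 kPa

31.7326 kPa
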